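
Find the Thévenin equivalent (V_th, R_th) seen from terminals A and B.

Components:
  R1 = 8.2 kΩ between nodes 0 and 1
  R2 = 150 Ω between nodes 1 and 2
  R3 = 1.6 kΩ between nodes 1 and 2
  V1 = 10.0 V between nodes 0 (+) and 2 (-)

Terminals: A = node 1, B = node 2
Step 1 — V_th is the open-circuit voltage V_A - V_B (nothing connected across the terminals).
Nodal analysis, taking node 2 as the 0 V reference.
Source V1 fixes V_0 = 10 V.
KCL at each unknown node (sum of currents leaving = 0; resistances in Ω):
  Node 1: (V_1 - 10)/8200 + (V_1 - 0)/150 + (V_1 - 0)/1600 = 0
Collecting terms: 0.007414 × V_1 = 0.00122  =>  V_1 = 0.1645 V
V_th = V_1 - V_2 = 0.1645 - 0 = 0.1645 V
Step 2 — R_th: zero the source — replace V1 by a short circuit (node 2 merges into node 0) — and find the resistance seen between A (node 1) and B (node 0).
Reduce the network between node 1 (A) and node 0 (B) by series/parallel combination:
  Rp1 = R1 ‖ R2 ‖ R3 (parallel, all between nodes 0 and 1) = 1/(1/8200 + 1/150 + 1/1600) = 134.9 Ω
R_th = 134.9 Ω

Final answer: V_th = 0.1645 V, R_th = 134.9 Ω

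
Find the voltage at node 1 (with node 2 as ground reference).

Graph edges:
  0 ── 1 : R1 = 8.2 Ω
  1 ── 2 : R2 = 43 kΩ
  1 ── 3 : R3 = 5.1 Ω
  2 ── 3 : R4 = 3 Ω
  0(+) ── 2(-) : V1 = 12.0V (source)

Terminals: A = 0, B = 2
Nodal analysis, taking node 2 as the 0 V reference.
Source V1 fixes V_0 = 12 V.
KCL at each unknown node (sum of currents leaving = 0; resistances in Ω):
  Node 1: (V_1 - 12)/8.2 + (V_1 - 0)/43000 + (V_1 - V_3)/5.1 = 0
  Node 3: (V_3 - V_1)/5.1 + (V_3 - 0)/3 = 0
Collecting terms (coefficients in siemens):
  0.3181·V_1 - 0.1961·V_3 = 1.463
  0.5294·V_3 - 0.1961·V_1 = 0
Determinant D = (0.3181)(0.5294) - (-0.1961)(-0.1961) = 0.1299
V_1 = [(1.463)(0.5294) - (-0.1961)(0)]/D = 5.963 V
V_3 = [(0.3181)(0) - (1.463)(-0.1961)]/D = 2.208 V
The requested potential is V_1 = 5.963 V.

Final answer: V_1 = 5.963 V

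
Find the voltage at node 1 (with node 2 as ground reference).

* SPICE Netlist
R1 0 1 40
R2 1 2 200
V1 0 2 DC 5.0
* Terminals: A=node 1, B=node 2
Nodal analysis, taking node 2 as the 0 V reference.
Source V1 fixes V_0 = 5 V.
KCL at each unknown node (sum of currents leaving = 0; resistances in Ω):
  Node 1: (V_1 - 5)/40 + (V_1 - 0)/200 = 0
Collecting terms: 0.03 × V_1 = 0.125  =>  V_1 = 4.167 V
The requested potential is V_1 = 4.167 V.

Final answer: V_1 = 4.167 V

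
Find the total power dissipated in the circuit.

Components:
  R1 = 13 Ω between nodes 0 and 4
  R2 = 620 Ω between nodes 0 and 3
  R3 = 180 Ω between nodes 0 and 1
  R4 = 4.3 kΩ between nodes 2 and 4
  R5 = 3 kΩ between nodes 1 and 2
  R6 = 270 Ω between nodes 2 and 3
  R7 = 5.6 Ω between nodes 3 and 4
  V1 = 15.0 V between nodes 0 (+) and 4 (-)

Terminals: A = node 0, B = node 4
Nodal analysis, taking node 4 as the 0 V reference.
Source V1 fixes V_0 = 15 V.
KCL at each unknown node (sum of currents leaving = 0; resistances in Ω):
  Node 1: (V_1 - 15)/180 + (V_1 - V_2)/3000 = 0
  Node 2: (V_2 - 0)/4300 + (V_2 - V_1)/3000 + (V_2 - V_3)/270 = 0
  Node 3: (V_3 - 15)/620 + (V_3 - V_2)/270 + (V_3 - 0)/5.6 = 0
Collecting terms (coefficients in siemens):
  0.005889·V_1 - 0.0003333·V_2 = 0.08333
  0.00427·V_2 - 0.0003333·V_1 - 0.003704·V_3 = 0
  0.1839·V_3 - 0.003704·V_2 = 0.02419
Solving these 3 simultaneous equations (Gaussian elimination) gives:
  V_1 = 14.22 V, V_2 = 1.246 V, V_3 = 0.1567 V
Power in each resistor, P = (ΔV)²/R:
  P_R1 = (15 - 0)²/13 = 17.31 W
  P_R2 = (15 - 0.1567)²/620 = 0.3554 W
  P_R3 = (15 - 14.22)²/180 = 0.003367 W
  P_R4 = (1.246 - 0)²/4300 = 0.0003612 W
  P_R5 = (14.22 - 1.246)²/3000 = 0.05612 W
  P_R6 = (1.246 - 0.1567)²/270 = 0.004397 W
  P_R7 = (0.1567 - 0)²/5.6 = 0.004383 W
P_total = P_R1 + P_R2 + P_R3 + P_R4 + P_R5 + P_R6 + P_R7 = 17.73 W

Final answer: 17.73 W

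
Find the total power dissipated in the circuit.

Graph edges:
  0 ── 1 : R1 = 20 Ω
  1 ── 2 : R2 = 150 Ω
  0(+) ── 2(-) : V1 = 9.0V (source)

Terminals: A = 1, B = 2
Nodal analysis, taking node 2 as the 0 V reference.
Source V1 fixes V_0 = 9 V.
KCL at each unknown node (sum of currents leaving = 0; resistances in Ω):
  Node 1: (V_1 - 9)/20 + (V_1 - 0)/150 = 0
Collecting terms: 0.05667 × V_1 = 0.45  =>  V_1 = 7.941 V
Power in each resistor, P = (ΔV)²/R:
  P_R1 = (9 - 7.941)²/20 = 0.05606 W
  P_R2 = (7.941 - 0)²/150 = 0.4204 W
P_total = P_R1 + P_R2 = 0.4765 W

Final answer: 0.4765 W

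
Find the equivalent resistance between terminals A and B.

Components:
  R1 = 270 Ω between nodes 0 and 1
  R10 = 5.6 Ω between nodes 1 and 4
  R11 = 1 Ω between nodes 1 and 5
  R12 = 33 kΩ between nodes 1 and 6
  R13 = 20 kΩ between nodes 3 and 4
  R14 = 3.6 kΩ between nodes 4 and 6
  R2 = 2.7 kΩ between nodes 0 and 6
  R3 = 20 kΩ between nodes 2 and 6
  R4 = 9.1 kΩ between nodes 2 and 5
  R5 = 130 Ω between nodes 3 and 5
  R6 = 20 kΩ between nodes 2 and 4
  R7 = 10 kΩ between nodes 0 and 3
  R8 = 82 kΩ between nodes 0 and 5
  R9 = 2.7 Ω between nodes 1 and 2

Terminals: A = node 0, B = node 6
The network is not a plain series/parallel combination. Inject a 1 A test current into terminal A (node 0) and return it from terminal B (node 6); then R_eq = V_A / (1 A).
Nodal analysis, taking node 6 as the 0 V reference.
Current source I_test pushes 1 A into node 0 and draws it out of node 6.
KCL at each unknown node (sum of currents leaving = 0; resistances in Ω):
  Node 0: (V_0 - V_1)/270 + (V_0 - 0)/2700 + (V_0 - V_3)/10000 + (V_0 - V_5)/82000 - 1 = 0
  Node 1: (V_1 - V_0)/270 + (V_1 - V_2)/2.7 + (V_1 - V_4)/5.6 + (V_1 - V_5)/1 + (V_1 - 0)/33000 = 0
  Node 2: (V_2 - V_1)/2.7 + (V_2 - 0)/20000 + (V_2 - V_5)/9100 + (V_2 - V_4)/20000 = 0
  Node 3: (V_3 - V_0)/10000 + (V_3 - V_5)/130 + (V_3 - V_4)/20000 = 0
  Node 4: (V_4 - V_1)/5.6 + (V_4 - V_2)/20000 + (V_4 - V_3)/20000 + (V_4 - 0)/3600 = 0
  Node 5: (V_5 - V_0)/82000 + (V_5 - V_1)/1 + (V_5 - V_2)/9100 + (V_5 - V_3)/130 = 0
Collecting terms (coefficients in siemens):
  0.004186·V_0 - 0.003704·V_1 - 0.0001·V_3 - 0.0000122·V_5 = 1
  1.553·V_1 - 0.003704·V_0 - 0.3704·V_2 - 0.1786·V_4 - 1·V_5 = 0
  0.3706·V_2 - 0.3704·V_1 - 0.00005·V_4 - 0.0001099·V_5 = 0
  0.007842·V_3 - 0.0001·V_0 - 0.00005·V_4 - 0.007692·V_5 = 0
  0.1789·V_4 - 0.1786·V_1 - 0.00005·V_2 - 0.00005·V_3 = 0
  1.008·V_5 - 0.0000122·V_0 - 1·V_1 - 0.0001099·V_2 - 0.007692·V_3 = 0
Solving these 6 simultaneous equations (Gaussian elimination) gives:
  V_0 = 1434 V, V_1 = 1311 V, V_2 = 1311 V, V_3 = 1313 V
  V_4 = 1309 V, V_5 = 1311 V
R_eq = V_0 / 1 A = 1434 Ω = 1.434 kΩ

Final answer: 1.434 kΩ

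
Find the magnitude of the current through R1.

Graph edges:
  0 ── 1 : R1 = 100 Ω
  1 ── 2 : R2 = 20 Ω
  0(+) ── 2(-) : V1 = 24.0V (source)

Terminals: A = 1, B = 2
Nodal analysis, taking node 2 as the 0 V reference.
Source V1 fixes V_0 = 24 V.
KCL at each unknown node (sum of currents leaving = 0; resistances in Ω):
  Node 1: (V_1 - 24)/100 + (V_1 - 0)/20 = 0
Collecting terms: 0.06 × V_1 = 0.24  =>  V_1 = 4 V
I_R1 = (V_0 - V_1)/R1 = (24 - 4)/100 = 0.2 A
|I_R1| = 0.2 A

Final answer: |I_R1| = 0.2 A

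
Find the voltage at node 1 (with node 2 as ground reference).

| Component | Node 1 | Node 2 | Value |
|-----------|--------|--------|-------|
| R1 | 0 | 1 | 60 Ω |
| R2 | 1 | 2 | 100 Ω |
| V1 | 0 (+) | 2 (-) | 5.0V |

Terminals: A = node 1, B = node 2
Nodal analysis, taking node 2 as the 0 V reference.
Source V1 fixes V_0 = 5 V.
KCL at each unknown node (sum of currents leaving = 0; resistances in Ω):
  Node 1: (V_1 - 5)/60 + (V_1 - 0)/100 = 0
Collecting terms: 0.02667 × V_1 = 0.08333  =>  V_1 = 3.125 V
The requested potential is V_1 = 3.125 V.

Final answer: V_1 = 3.125 V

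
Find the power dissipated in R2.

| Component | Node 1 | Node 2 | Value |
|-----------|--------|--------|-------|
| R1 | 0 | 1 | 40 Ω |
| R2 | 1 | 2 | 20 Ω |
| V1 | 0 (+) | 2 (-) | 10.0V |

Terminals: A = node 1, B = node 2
Nodal analysis, taking node 2 as the 0 V reference.
Source V1 fixes V_0 = 10 V.
KCL at each unknown node (sum of currents leaving = 0; resistances in Ω):
  Node 1: (V_1 - 10)/40 + (V_1 - 0)/20 = 0
Collecting terms: 0.075 × V_1 = 0.25  =>  V_1 = 3.333 V
I_R2 = (V_1 - V_2)/R2 = (3.333 - 0)/20 = 0.1667 A
P_R2 = I_R2² × R2 = (0.1667)² × 20 = 0.5556 W

Final answer: 0.5556 W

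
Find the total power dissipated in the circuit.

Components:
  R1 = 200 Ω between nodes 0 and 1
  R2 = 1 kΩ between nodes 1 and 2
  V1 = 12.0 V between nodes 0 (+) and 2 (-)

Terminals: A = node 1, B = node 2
Nodal analysis, taking node 2 as the 0 V reference.
Source V1 fixes V_0 = 12 V.
KCL at each unknown node (sum of currents leaving = 0; resistances in Ω):
  Node 1: (V_1 - 12)/200 + (V_1 - 0)/1000 = 0
Collecting terms: 0.006 × V_1 = 0.06  =>  V_1 = 10 V
Power in each resistor, P = (ΔV)²/R:
  P_R1 = (12 - 10)²/200 = 0.02 W
  P_R2 = (10 - 0)²/1000 = 0.1 W
P_total = P_R1 + P_R2 = 0.12 W

Final answer: 0.12 W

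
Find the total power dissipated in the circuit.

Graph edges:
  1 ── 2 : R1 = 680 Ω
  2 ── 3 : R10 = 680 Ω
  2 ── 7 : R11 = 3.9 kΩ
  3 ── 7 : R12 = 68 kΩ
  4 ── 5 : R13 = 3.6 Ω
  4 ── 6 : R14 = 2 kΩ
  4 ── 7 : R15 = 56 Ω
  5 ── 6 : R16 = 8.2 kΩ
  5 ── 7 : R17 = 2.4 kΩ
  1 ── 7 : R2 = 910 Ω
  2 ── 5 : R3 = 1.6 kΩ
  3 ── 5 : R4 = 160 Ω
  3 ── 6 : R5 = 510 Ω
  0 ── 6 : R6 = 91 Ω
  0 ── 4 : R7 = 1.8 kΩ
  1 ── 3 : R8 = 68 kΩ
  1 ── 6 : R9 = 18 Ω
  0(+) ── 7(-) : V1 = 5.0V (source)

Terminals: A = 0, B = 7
Nodal analysis, taking node 7 as the 0 V reference.
Source V1 fixes V_0 = 5 V.
KCL at each unknown node (sum of currents leaving = 0; resistances in Ω):
  Node 1: (V_1 - V_2)/680 + (V_1 - 0)/910 + (V_1 - V_3)/68000 + (V_1 - V_6)/18 = 0
  Node 2: (V_2 - V_1)/680 + (V_2 - V_5)/1600 + (V_2 - V_3)/680 + (V_2 - 0)/3900 = 0
  Node 3: (V_3 - V_5)/160 + (V_3 - V_6)/510 + (V_3 - V_1)/68000 + (V_3 - V_2)/680 + (V_3 - 0)/68000 = 0
  Node 4: (V_4 - 5)/1800 + (V_4 - V_5)/3.6 + (V_4 - V_6)/2000 + (V_4 - 0)/56 = 0
  Node 5: (V_5 - V_2)/1600 + (V_5 - V_3)/160 + (V_5 - V_4)/3.6 + (V_5 - V_6)/8200 + (V_5 - 0)/2400 = 0
  Node 6: (V_6 - V_3)/510 + (V_6 - 5)/91 + (V_6 - V_1)/18 + (V_6 - V_4)/2000 + (V_6 - V_5)/8200 = 0
Collecting terms (coefficients in siemens):
  0.05814·V_1 - 0.001471·V_2 - 0.00001471·V_3 - 0.05556·V_6 = 0
  0.003823·V_2 - 0.001471·V_1 - 0.001471·V_3 - 0.000625·V_5 = 0
  0.009711·V_3 - 0.00001471·V_1 - 0.001471·V_2 - 0.00625·V_5 - 0.001961·V_6 = 0
  0.2967·V_4 - 0.2778·V_5 - 0.0005·V_6 = 0.002778
  0.2852·V_5 - 0.000625·V_2 - 0.00625·V_3 - 0.2778·V_4 - 0.000122·V_6 = 0
  0.06913·V_6 - 0.05556·V_1 - 0.001961·V_3 - 0.0005·V_4 - 0.000122·V_5 = 0.05495
Solving these 6 simultaneous equations (Gaussian elimination) gives:
  V_1 = 3.699 V, V_2 = 2.097 V, V_3 = 1.49 V, V_4 = 0.5926 V
  V_5 = 0.6161 V, V_6 = 3.816 V
Power in each resistor, P = (ΔV)²/R:
  P_R1 = (3.699 - 2.097)²/680 = 0.003775 W
  P_R2 = (3.699 - 0)²/910 = 0.01504 W
  P_R3 = (2.097 - 0.6161)²/1600 = 0.001371 W
  P_R4 = (1.49 - 0.6161)²/160 = 0.004775 W
  P_R5 = (1.49 - 3.816)²/510 = 0.0106 W
  P_R6 = (5 - 3.816)²/91 = 0.01542 W
  P_R7 = (5 - 0.5926)²/1800 = 0.01079 W
  P_R8 = (3.699 - 1.49)²/68000 = 0.00007178 W
  P_R9 = (3.699 - 3.816)²/18 = 0.0007498 W
  P_R10 = (2.097 - 1.49)²/680 = 0.0005419 W
  P_R11 = (2.097 - 0)²/3900 = 0.001128 W
  P_R12 = (1.49 - 0)²/68000 = 0.00003266 W
  P_R13 = (0.5926 - 0.6161)²/3.6 = 0.0001531 W
  P_R14 = (0.5926 - 3.816)²/2000 = 0.005194 W
  P_R15 = (0.5926 - 0)²/56 = 0.006271 W
  P_R16 = (0.6161 - 3.816)²/8200 = 0.001248 W
  P_R17 = (0.6161 - 0)²/2400 = 0.0001582 W
P_total = P_R1 + P_R2 + P_R3 + P_R4 + P_R5 + P_R6 + P_R7 + P_R8 + P_R9 + P_R10 + P_R11 + P_R12 + P_R13 + P_R14 + P_R15 + P_R16 + P_R17 = 0.07732 W

Final answer: 0.07732 W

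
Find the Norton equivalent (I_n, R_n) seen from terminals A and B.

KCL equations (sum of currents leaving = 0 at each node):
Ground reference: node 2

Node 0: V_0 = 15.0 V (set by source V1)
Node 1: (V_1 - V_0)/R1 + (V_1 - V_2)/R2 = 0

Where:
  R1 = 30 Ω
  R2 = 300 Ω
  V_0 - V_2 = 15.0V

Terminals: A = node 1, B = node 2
Find the Thévenin equivalent first; then I_n = V_th/R_th and R_n = R_th.
Step 1 — V_th is the open-circuit voltage V_A - V_B (nothing connected across the terminals).
Nodal analysis, taking node 2 as the 0 V reference.
Source V1 fixes V_0 = 15 V.
KCL at each unknown node (sum of currents leaving = 0; resistances in Ω):
  Node 1: (V_1 - 15)/30 + (V_1 - 0)/300 = 0
Collecting terms: 0.03667 × V_1 = 0.5  =>  V_1 = 13.64 V
V_th = V_1 - V_2 = 13.64 - 0 = 13.64 V
Step 2 — R_th: zero the source — replace V1 by a short circuit (node 2 merges into node 0) — and find the resistance seen between A (node 1) and B (node 0).
Reduce the network between node 1 (A) and node 0 (B) by series/parallel combination:
  Rp1 = R1 ‖ R2 (parallel, both between nodes 0 and 1) = 1/(1/30 + 1/300) = 27.27 Ω
R_th = 27.27 Ω
I_n = V_th/R_th = 13.64/27.27 = 0.5 A, and R_n = R_th = 27.27 Ω

Final answer: I_n = 0.5 A, R_n = 27.27 Ω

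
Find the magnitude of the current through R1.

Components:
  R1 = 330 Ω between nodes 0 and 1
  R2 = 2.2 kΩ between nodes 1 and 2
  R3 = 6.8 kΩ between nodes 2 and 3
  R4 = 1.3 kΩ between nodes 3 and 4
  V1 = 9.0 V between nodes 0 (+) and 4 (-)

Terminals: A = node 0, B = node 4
Nodal analysis, taking node 4 as the 0 V reference.
Source V1 fixes V_0 = 9 V.
KCL at each unknown node (sum of currents leaving = 0; resistances in Ω):
  Node 1: (V_1 - 9)/330 + (V_1 - V_2)/2200 = 0
  Node 2: (V_2 - V_1)/2200 + (V_2 - V_3)/6800 = 0
  Node 3: (V_3 - V_2)/6800 + (V_3 - 0)/1300 = 0
Collecting terms (coefficients in siemens):
  0.003485·V_1 - 0.0004545·V_2 = 0.02727
  0.0006016·V_2 - 0.0004545·V_1 - 0.0001471·V_3 = 0
  0.0009163·V_3 - 0.0001471·V_2 = 0
Solving these 3 simultaneous equations (Gaussian elimination) gives:
  V_1 = 8.721 V, V_2 = 6.858 V, V_3 = 1.101 V
I_R1 = (V_0 - V_1)/R1 = (9 - 8.721)/330 = 0.0008467 A
|I_R1| = 0.0008467 A

Final answer: |I_R1| = 0.0008467 A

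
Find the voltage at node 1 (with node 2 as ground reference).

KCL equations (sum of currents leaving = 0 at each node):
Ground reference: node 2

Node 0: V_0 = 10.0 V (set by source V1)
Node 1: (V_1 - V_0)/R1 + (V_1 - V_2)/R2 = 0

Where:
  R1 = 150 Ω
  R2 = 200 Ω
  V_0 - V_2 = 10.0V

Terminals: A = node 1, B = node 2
Nodal analysis, taking node 2 as the 0 V reference.
Source V1 fixes V_0 = 10 V.
KCL at each unknown node (sum of currents leaving = 0; resistances in Ω):
  Node 1: (V_1 - 10)/150 + (V_1 - 0)/200 = 0
Collecting terms: 0.01167 × V_1 = 0.06667  =>  V_1 = 5.714 V
The requested potential is V_1 = 5.714 V.

Final answer: V_1 = 5.714 V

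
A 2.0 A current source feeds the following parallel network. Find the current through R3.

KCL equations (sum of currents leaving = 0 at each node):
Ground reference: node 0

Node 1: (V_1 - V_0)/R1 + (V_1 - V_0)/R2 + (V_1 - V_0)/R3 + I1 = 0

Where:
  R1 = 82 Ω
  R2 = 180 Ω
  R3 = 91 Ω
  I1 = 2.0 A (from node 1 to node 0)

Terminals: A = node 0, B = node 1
All resistors sit directly between nodes 0 and 1, so they are in parallel and share one voltage V; the full source current 2 A splits among them.
1/R_par = 1/82 + 1/180 + 1/91 = 0.02874 S  =>  R_par = 34.8 Ω
V = I × R_par = 2 × 34.8 = 69.59 V
I_R3 = V/R3 = 69.59/91 = 0.7647 A

Final answer: 0.7647 A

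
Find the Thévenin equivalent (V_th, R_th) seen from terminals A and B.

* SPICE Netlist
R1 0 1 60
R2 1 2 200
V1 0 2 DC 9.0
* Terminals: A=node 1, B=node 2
Step 1 — V_th is the open-circuit voltage V_A - V_B (nothing connected across the terminals).
Nodal analysis, taking node 2 as the 0 V reference.
Source V1 fixes V_0 = 9 V.
KCL at each unknown node (sum of currents leaving = 0; resistances in Ω):
  Node 1: (V_1 - 9)/60 + (V_1 - 0)/200 = 0
Collecting terms: 0.02167 × V_1 = 0.15  =>  V_1 = 6.923 V
V_th = V_1 - V_2 = 6.923 - 0 = 6.923 V
Step 2 — R_th: zero the source — replace V1 by a short circuit (node 2 merges into node 0) — and find the resistance seen between A (node 1) and B (node 0).
Reduce the network between node 1 (A) and node 0 (B) by series/parallel combination:
  Rp1 = R1 ‖ R2 (parallel, both between nodes 0 and 1) = 1/(1/60 + 1/200) = 46.15 Ω
R_th = 46.15 Ω

Final answer: V_th = 6.923 V, R_th = 46.15 Ω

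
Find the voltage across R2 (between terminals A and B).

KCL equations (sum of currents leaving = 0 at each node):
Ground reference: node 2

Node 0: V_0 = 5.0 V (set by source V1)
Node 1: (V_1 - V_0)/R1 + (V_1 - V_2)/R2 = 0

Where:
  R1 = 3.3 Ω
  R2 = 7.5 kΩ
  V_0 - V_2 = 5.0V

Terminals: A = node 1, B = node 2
R1 and R2 are in series across V1 (node 0 → node 1 → node 2), and the output A–B is taken across R2, so this is a voltage divider.
Series current: I = V1/(R1 + R2) = 5/(3.3 + 7500) = 5/7503 = 0.0006664 A
V_R2 = I × R2 = V1 × R2/(R1 + R2) = 5 × 7500/7503 = 4.998 V

Final answer: 4.998 V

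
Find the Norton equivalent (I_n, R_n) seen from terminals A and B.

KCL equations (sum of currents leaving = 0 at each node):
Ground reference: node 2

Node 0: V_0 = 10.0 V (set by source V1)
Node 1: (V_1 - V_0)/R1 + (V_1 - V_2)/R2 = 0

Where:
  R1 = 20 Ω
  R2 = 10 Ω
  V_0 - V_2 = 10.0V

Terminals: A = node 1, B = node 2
Find the Thévenin equivalent first; then I_n = V_th/R_th and R_n = R_th.
Step 1 — V_th is the open-circuit voltage V_A - V_B (nothing connected across the terminals).
Nodal analysis, taking node 2 as the 0 V reference.
Source V1 fixes V_0 = 10 V.
KCL at each unknown node (sum of currents leaving = 0; resistances in Ω):
  Node 1: (V_1 - 10)/20 + (V_1 - 0)/10 = 0
Collecting terms: 0.15 × V_1 = 0.5  =>  V_1 = 3.333 V
V_th = V_1 - V_2 = 3.333 - 0 = 3.333 V
Step 2 — R_th: zero the source — replace V1 by a short circuit (node 2 merges into node 0) — and find the resistance seen between A (node 1) and B (node 0).
Reduce the network between node 1 (A) and node 0 (B) by series/parallel combination:
  Rp1 = R1 ‖ R2 (parallel, both between nodes 0 and 1) = 1/(1/20 + 1/10) = 6.667 Ω
R_th = 6.667 Ω
I_n = V_th/R_th = 3.333/6.667 = 0.5 A, and R_n = R_th = 6.667 Ω

Final answer: I_n = 0.5 A, R_n = 6.667 Ω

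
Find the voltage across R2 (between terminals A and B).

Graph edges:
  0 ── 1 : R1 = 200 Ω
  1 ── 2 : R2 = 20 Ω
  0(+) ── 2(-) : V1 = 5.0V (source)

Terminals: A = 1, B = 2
R1 and R2 are in series across V1 (node 0 → node 1 → node 2), and the output A–B is taken across R2, so this is a voltage divider.
Series current: I = V1/(R1 + R2) = 5/(200 + 20) = 5/220 = 0.02273 A
V_R2 = I × R2 = V1 × R2/(R1 + R2) = 5 × 20/220 = 0.4545 V

Final answer: 0.4545 V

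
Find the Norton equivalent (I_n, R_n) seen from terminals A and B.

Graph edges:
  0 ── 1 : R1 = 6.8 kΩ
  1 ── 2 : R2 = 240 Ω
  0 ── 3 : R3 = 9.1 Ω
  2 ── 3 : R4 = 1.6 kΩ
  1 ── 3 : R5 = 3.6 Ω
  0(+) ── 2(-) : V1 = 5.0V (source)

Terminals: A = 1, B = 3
Find the Thévenin equivalent first; then I_n = V_th/R_th and R_n = R_th.
Step 1 — V_th is the open-circuit voltage V_A - V_B (nothing connected across the terminals).
Nodal analysis, taking node 2 as the 0 V reference.
Source V1 fixes V_0 = 5 V.
KCL at each unknown node (sum of currents leaving = 0; resistances in Ω):
  Node 1: (V_1 - 5)/6800 + (V_1 - 0)/240 + (V_1 - V_3)/3.6 = 0
  Node 3: (V_3 - 5)/9.1 + (V_3 - 0)/1600 + (V_3 - V_1)/3.6 = 0
Collecting terms (coefficients in siemens):
  0.2821·V_1 - 0.2778·V_3 = 0.0007353
  0.3883·V_3 - 0.2778·V_1 = 0.5495
Determinant D = (0.2821)(0.3883) - (-0.2778)(-0.2778) = 0.03237
V_1 = [(0.0007353)(0.3883) - (-0.2778)(0.5495)]/D = 4.723 V
V_3 = [(0.2821)(0.5495) - (0.0007353)(-0.2778)]/D = 4.794 V
V_th = V_1 - V_3 = 4.723 - 4.794 = -0.0707 V
Step 2 — R_th: zero the source — replace V1 by a short circuit (node 2 merges into node 0) — and find the resistance seen between A (node 1) and B (node 3).
Reduce the network between node 1 (A) and node 3 (B) by series/parallel combination:
  Rp1 = R1 ‖ R2 (parallel, both between nodes 0 and 1) = 1/(1/6800 + 1/240) = 231.8 Ω
  Rp2 = R3 ‖ R4 (parallel, both between nodes 0 and 3) = 1/(1/9.1 + 1/1600) = 9.049 Ω
  Rs1 = Rp1 + Rp2 (series, joined only at node 0) = 231.8 + 9.049 = 240.9 Ω
  Rp3 = R5 ‖ Rs1 (parallel, both between nodes 1 and 3) = 1/(1/3.6 + 1/240.9) = 3.547 Ω
R_th = 3.547 Ω
I_n = V_th/R_th = -0.0707/3.547 = -0.01993 A, and R_n = R_th = 3.547 Ω

Final answer: I_n = -0.01993 A, R_n = 3.547 Ω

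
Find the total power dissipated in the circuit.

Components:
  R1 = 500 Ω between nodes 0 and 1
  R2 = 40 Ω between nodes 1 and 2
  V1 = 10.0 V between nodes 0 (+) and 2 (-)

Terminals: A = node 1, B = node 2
Nodal analysis, taking node 2 as the 0 V reference.
Source V1 fixes V_0 = 10 V.
KCL at each unknown node (sum of currents leaving = 0; resistances in Ω):
  Node 1: (V_1 - 10)/500 + (V_1 - 0)/40 = 0
Collecting terms: 0.027 × V_1 = 0.02  =>  V_1 = 0.7407 V
Power in each resistor, P = (ΔV)²/R:
  P_R1 = (10 - 0.7407)²/500 = 0.1715 W
  P_R2 = (0.7407 - 0)²/40 = 0.01372 W
P_total = P_R1 + P_R2 = 0.1852 W

Final answer: 0.1852 W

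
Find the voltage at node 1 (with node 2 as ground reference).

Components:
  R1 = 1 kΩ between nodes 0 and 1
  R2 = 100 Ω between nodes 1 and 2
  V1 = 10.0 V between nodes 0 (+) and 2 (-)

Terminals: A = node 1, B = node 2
Nodal analysis, taking node 2 as the 0 V reference.
Source V1 fixes V_0 = 10 V.
KCL at each unknown node (sum of currents leaving = 0; resistances in Ω):
  Node 1: (V_1 - 10)/1000 + (V_1 - 0)/100 = 0
Collecting terms: 0.011 × V_1 = 0.01  =>  V_1 = 0.9091 V
The requested potential is V_1 = 0.9091 V.

Final answer: V_1 = 0.9091 V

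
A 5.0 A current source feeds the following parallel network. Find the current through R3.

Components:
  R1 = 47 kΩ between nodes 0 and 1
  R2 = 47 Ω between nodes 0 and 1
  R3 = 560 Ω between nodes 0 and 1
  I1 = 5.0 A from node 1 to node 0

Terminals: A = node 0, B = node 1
All resistors sit directly between nodes 0 and 1, so they are in parallel and share one voltage V; the full source current 5 A splits among them.
1/R_par = 1/47000 + 1/47 + 1/560 = 0.02308 S  =>  R_par = 43.32 Ω
V = I × R_par = 5 × 43.32 = 216.6 V
I_R3 = V/R3 = 216.6/560 = 0.3868 A

Final answer: 0.3868 A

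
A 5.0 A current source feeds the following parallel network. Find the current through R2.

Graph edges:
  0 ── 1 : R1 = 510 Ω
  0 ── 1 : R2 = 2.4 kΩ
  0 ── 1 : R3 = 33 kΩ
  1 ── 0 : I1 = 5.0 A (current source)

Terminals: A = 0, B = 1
All resistors sit directly between nodes 0 and 1, so they are in parallel and share one voltage V; the full source current 5 A splits among them.
1/R_par = 1/510 + 1/2400 + 1/33000 = 0.002408 S  =>  R_par = 415.3 Ω
V = I × R_par = 5 × 415.3 = 2077 V
I_R2 = V/R2 = 2077/2400 = 0.8653 A

Final answer: 0.8653 A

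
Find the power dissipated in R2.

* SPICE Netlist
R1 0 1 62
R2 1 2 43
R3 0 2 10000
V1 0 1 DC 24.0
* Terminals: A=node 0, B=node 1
Nodal analysis, taking node 1 as the 0 V reference.
Source V1 fixes V_0 = 24 V.
KCL at each unknown node (sum of currents leaving = 0; resistances in Ω):
  Node 2: (V_2 - 0)/43 + (V_2 - 24)/10000 = 0
Collecting terms: 0.02336 × V_2 = 0.0024  =>  V_2 = 0.1028 V
I_R2 = (V_1 - V_2)/R2 = (0 - 0.1028)/43 = -0.00239 A
P_R2 = I_R2² × R2 = (-0.00239)² × 43 = 0.0002456 W

Final answer: 0.0002456 W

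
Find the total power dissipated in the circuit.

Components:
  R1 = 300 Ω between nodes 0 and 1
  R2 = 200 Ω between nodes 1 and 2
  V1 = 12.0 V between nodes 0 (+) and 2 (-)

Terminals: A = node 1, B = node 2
Nodal analysis, taking node 2 as the 0 V reference.
Source V1 fixes V_0 = 12 V.
KCL at each unknown node (sum of currents leaving = 0; resistances in Ω):
  Node 1: (V_1 - 12)/300 + (V_1 - 0)/200 = 0
Collecting terms: 0.008333 × V_1 = 0.04  =>  V_1 = 4.8 V
Power in each resistor, P = (ΔV)²/R:
  P_R1 = (12 - 4.8)²/300 = 0.1728 W
  P_R2 = (4.8 - 0)²/200 = 0.1152 W
P_total = P_R1 + P_R2 = 0.288 W

Final answer: 0.288 W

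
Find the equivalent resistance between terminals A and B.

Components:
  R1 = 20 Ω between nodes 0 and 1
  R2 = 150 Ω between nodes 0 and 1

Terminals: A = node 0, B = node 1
Reduce the network between node 0 (A) and node 1 (B) by series/parallel combination:
  Rp1 = R1 ‖ R2 (parallel, both between nodes 0 and 1) = 1/(1/20 + 1/150) = 17.65 Ω
R_eq = 17.65 Ω

Final answer: 17.65 Ω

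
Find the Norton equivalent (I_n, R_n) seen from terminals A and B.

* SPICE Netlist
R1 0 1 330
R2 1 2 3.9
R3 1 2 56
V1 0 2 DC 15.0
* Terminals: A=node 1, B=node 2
Find the Thévenin equivalent first; then I_n = V_th/R_th and R_n = R_th.
Step 1 — V_th is the open-circuit voltage V_A - V_B (nothing connected across the terminals).
Nodal analysis, taking node 2 as the 0 V reference.
Source V1 fixes V_0 = 15 V.
KCL at each unknown node (sum of currents leaving = 0; resistances in Ω):
  Node 1: (V_1 - 15)/330 + (V_1 - 0)/3.9 + (V_1 - 0)/56 = 0
Collecting terms: 0.2773 × V_1 = 0.04545  =>  V_1 = 0.1639 V
V_th = V_1 - V_2 = 0.1639 - 0 = 0.1639 V
Step 2 — R_th: zero the source — replace V1 by a short circuit (node 2 merges into node 0) — and find the resistance seen between A (node 1) and B (node 0).
Reduce the network between node 1 (A) and node 0 (B) by series/parallel combination:
  Rp1 = R1 ‖ R2 ‖ R3 (parallel, all between nodes 0 and 1) = 1/(1/330 + 1/3.9 + 1/56) = 3.606 Ω
R_th = 3.606 Ω
I_n = V_th/R_th = 0.1639/3.606 = 0.04545 A, and R_n = R_th = 3.606 Ω

Final answer: I_n = 0.04545 A, R_n = 3.606 Ω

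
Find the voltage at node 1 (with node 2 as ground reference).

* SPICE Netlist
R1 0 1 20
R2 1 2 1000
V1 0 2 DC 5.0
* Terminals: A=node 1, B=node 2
Nodal analysis, taking node 2 as the 0 V reference.
Source V1 fixes V_0 = 5 V.
KCL at each unknown node (sum of currents leaving = 0; resistances in Ω):
  Node 1: (V_1 - 5)/20 + (V_1 - 0)/1000 = 0
Collecting terms: 0.051 × V_1 = 0.25  =>  V_1 = 4.902 V
The requested potential is V_1 = 4.902 V.

Final answer: V_1 = 4.902 V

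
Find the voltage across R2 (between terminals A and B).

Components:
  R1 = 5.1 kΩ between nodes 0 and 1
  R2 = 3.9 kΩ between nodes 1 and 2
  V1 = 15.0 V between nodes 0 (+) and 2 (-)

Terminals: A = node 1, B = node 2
R1 and R2 are in series across V1 (node 0 → node 1 → node 2), and the output A–B is taken across R2, so this is a voltage divider.
Series current: I = V1/(R1 + R2) = 15/(5100 + 3900) = 15/9000 = 0.001667 A
V_R2 = I × R2 = V1 × R2/(R1 + R2) = 15 × 3900/9000 = 6.5 V

Final answer: 6.5 V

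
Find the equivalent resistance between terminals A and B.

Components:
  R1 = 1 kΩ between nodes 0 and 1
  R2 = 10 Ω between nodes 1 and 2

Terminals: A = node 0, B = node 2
Reduce the network between node 0 (A) and node 2 (B) by series/parallel combination:
  Rs1 = R1 + R2 (series, joined only at node 1) = 1000 + 10 = 1010 Ω
R_eq = 1.01 kΩ

Final answer: 1.01 kΩ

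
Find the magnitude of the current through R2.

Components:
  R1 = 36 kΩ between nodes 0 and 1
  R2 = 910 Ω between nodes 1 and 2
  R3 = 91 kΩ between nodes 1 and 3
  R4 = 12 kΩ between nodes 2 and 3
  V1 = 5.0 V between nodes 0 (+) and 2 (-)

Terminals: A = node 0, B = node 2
Nodal analysis, taking node 2 as the 0 V reference.
Source V1 fixes V_0 = 5 V.
KCL at each unknown node (sum of currents leaving = 0; resistances in Ω):
  Node 1: (V_1 - 5)/36000 + (V_1 - 0)/910 + (V_1 - V_3)/91000 = 0
  Node 3: (V_3 - V_1)/91000 + (V_3 - 0)/12000 = 0
Collecting terms (coefficients in siemens):
  0.001138·V_1 - 0.00001099·V_3 = 0.0001389
  0.00009432·V_3 - 0.00001099·V_1 = 0
Determinant D = (0.001138)(0.00009432) - (-0.00001099)(-0.00001099) = 0.0000001072
V_1 = [(0.0001389)(0.00009432) - (-0.00001099)(0)]/D = 0.1222 V
V_3 = [(0.001138)(0) - (0.0001389)(-0.00001099)]/D = 0.01424 V
I_R2 = (V_1 - V_2)/R2 = (0.1222 - 0)/910 = 0.0001343 A
|I_R2| = 0.0001343 A

Final answer: |I_R2| = 0.0001343 A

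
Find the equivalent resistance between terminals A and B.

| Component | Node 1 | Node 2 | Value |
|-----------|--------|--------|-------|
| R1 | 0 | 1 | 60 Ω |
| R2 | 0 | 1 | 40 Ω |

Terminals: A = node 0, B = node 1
Reduce the network between node 0 (A) and node 1 (B) by series/parallel combination:
  Rp1 = R1 ‖ R2 (parallel, both between nodes 0 and 1) = 1/(1/60 + 1/40) = 24 Ω
R_eq = 24 Ω

Final answer: 24 Ω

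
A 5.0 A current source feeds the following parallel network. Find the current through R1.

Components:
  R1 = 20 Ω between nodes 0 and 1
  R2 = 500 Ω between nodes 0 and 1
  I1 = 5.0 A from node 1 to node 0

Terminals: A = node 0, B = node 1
All resistors sit directly between nodes 0 and 1, so they are in parallel and share one voltage V; the full source current 5 A splits among them.
1/R_par = 1/20 + 1/500 = 0.052 S  =>  R_par = 19.23 Ω
V = I × R_par = 5 × 19.23 = 96.15 V
I_R1 = V/R1 = 96.15/20 = 4.808 A

Final answer: 4.808 A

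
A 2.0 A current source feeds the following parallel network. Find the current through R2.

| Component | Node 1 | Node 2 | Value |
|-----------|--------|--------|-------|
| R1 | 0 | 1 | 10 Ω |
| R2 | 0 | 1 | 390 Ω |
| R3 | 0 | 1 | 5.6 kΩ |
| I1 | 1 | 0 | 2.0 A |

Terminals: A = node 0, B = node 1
All resistors sit directly between nodes 0 and 1, so they are in parallel and share one voltage V; the full source current 2 A splits among them.
1/R_par = 1/10 + 1/390 + 1/5600 = 0.1027 S  =>  R_par = 9.733 Ω
V = I × R_par = 2 × 9.733 = 19.47 V
I_R2 = V/R2 = 19.47/390 = 0.04991 A

Final answer: 0.04991 A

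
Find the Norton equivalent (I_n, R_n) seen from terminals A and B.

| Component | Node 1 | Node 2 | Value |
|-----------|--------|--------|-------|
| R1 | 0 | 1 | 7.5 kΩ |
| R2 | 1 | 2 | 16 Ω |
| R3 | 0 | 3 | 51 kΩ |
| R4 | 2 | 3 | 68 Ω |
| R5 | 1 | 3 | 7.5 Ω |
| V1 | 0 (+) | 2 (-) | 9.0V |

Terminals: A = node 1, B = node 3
Find the Thévenin equivalent first; then I_n = V_th/R_th and R_n = R_th.
Step 1 — V_th is the open-circuit voltage V_A - V_B (nothing connected across the terminals).
Nodal analysis, taking node 2 as the 0 V reference.
Source V1 fixes V_0 = 9 V.
KCL at each unknown node (sum of currents leaving = 0; resistances in Ω):
  Node 1: (V_1 - 9)/7500 + (V_1 - 0)/16 + (V_1 - V_3)/7.5 = 0
  Node 3: (V_3 - 9)/51000 + (V_3 - 0)/68 + (V_3 - V_1)/7.5 = 0
Collecting terms (coefficients in siemens):
  0.196·V_1 - 0.1333·V_3 = 0.0012
  0.1481·V_3 - 0.1333·V_1 = 0.0001765
Determinant D = (0.196)(0.1481) - (-0.1333)(-0.1333) = 0.01124
V_1 = [(0.0012)(0.1481) - (-0.1333)(0.0001765)]/D = 0.01791 V
V_3 = [(0.196)(0.0001765) - (0.0012)(-0.1333)]/D = 0.01732 V
V_th = V_1 - V_3 = 0.01791 - 0.01732 = 0.0005889 V
Step 2 — R_th: zero the source — replace V1 by a short circuit (node 2 merges into node 0) — and find the resistance seen between A (node 1) and B (node 3).
Reduce the network between node 1 (A) and node 3 (B) by series/parallel combination:
  Rp1 = R1 ‖ R2 (parallel, both between nodes 0 and 1) = 1/(1/7500 + 1/16) = 15.97 Ω
  Rp2 = R3 ‖ R4 (parallel, both between nodes 0 and 3) = 1/(1/51000 + 1/68) = 67.91 Ω
  Rs1 = Rp1 + Rp2 (series, joined only at node 0) = 15.97 + 67.91 = 83.88 Ω
  Rp3 = R5 ‖ Rs1 (parallel, both between nodes 1 and 3) = 1/(1/7.5 + 1/83.88) = 6.884 Ω
R_th = 6.884 Ω
I_n = V_th/R_th = 0.0005889/6.884 = 0.00008554 A, and R_n = R_th = 6.884 Ω

Final answer: I_n = 8.554e-05 A, R_n = 6.884 Ω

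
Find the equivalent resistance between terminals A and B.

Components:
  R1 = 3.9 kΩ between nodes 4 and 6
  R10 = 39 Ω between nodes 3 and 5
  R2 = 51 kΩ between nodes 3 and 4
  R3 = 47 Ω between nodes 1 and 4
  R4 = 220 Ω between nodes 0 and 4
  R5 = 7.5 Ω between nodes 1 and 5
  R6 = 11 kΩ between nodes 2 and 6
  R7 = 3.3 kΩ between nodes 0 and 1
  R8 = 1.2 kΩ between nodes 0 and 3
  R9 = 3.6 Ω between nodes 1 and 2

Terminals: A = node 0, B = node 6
The network is not a plain series/parallel combination. Inject a 1 A test current into terminal A (node 0) and return it from terminal B (node 6); then R_eq = V_A / (1 A).
Nodal analysis, taking node 6 as the 0 V reference.
Current source I_test pushes 1 A into node 0 and draws it out of node 6.
KCL at each unknown node (sum of currents leaving = 0; resistances in Ω):
  Node 0: (V_0 - V_4)/220 + (V_0 - V_1)/3300 + (V_0 - V_3)/1200 - 1 = 0
  Node 1: (V_1 - V_0)/3300 + (V_1 - V_4)/47 + (V_1 - V_5)/7.5 + (V_1 - V_2)/3.6 = 0
  Node 2: (V_2 - V_1)/3.6 + (V_2 - 0)/11000 = 0
  Node 3: (V_3 - V_0)/1200 + (V_3 - V_4)/51000 + (V_3 - V_5)/39 = 0
  Node 4: (V_4 - V_0)/220 + (V_4 - V_1)/47 + (V_4 - V_3)/51000 + (V_4 - 0)/3900 = 0
  Node 5: (V_5 - V_1)/7.5 + (V_5 - V_3)/39 = 0
Collecting terms (coefficients in siemens):
  0.005682·V_0 - 0.000303·V_1 - 0.0008333·V_3 - 0.004545·V_4 = 1
  0.4327·V_1 - 0.000303·V_0 - 0.2778·V_2 - 0.02128·V_4 - 0.1333·V_5 = 0
  0.2779·V_2 - 0.2778·V_1 = 0
  0.02649·V_3 - 0.0008333·V_0 - 0.00001961·V_4 - 0.02564·V_5 = 0
  0.0261·V_4 - 0.004545·V_0 - 0.02128·V_1 - 0.00001961·V_3 = 0
  0.159·V_5 - 0.1333·V_1 - 0.02564·V_3 = 0
Solving these 6 simultaneous equations (Gaussian elimination) gives:
  V_0 = 3057 V, V_1 = 2877 V, V_2 = 2876 V, V_3 = 2884 V
  V_4 = 2880 V, V_5 = 2878 V
R_eq = V_0 / 1 A = 3057 Ω = 3.057 kΩ

Final answer: 3.057 kΩ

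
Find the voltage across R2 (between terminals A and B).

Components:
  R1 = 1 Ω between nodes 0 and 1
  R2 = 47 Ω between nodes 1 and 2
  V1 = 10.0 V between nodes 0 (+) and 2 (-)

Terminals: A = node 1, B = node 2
R1 and R2 are in series across V1 (node 0 → node 1 → node 2), and the output A–B is taken across R2, so this is a voltage divider.
Series current: I = V1/(R1 + R2) = 10/(1 + 47) = 10/48 = 0.2083 A
V_R2 = I × R2 = V1 × R2/(R1 + R2) = 10 × 47/48 = 9.792 V

Final answer: 9.792 V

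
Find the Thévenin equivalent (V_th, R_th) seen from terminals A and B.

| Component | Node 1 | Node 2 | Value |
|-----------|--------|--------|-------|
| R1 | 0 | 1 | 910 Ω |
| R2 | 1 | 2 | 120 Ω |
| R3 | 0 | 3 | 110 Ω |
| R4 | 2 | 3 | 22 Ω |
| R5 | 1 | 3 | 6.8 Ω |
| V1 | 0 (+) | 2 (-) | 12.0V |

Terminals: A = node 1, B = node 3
Step 1 — V_th is the open-circuit voltage V_A - V_B (nothing connected across the terminals).
Nodal analysis, taking node 2 as the 0 V reference.
Source V1 fixes V_0 = 12 V.
KCL at each unknown node (sum of currents leaving = 0; resistances in Ω):
  Node 1: (V_1 - 12)/910 + (V_1 - 0)/120 + (V_1 - V_3)/6.8 = 0
  Node 3: (V_3 - 12)/110 + (V_3 - 0)/22 + (V_3 - V_1)/6.8 = 0
Collecting terms (coefficients in siemens):
  0.1565·V_1 - 0.1471·V_3 = 0.01319
  0.2016·V_3 - 0.1471·V_1 = 0.1091
Determinant D = (0.1565)(0.2016) - (-0.1471)(-0.1471) = 0.009923
V_1 = [(0.01319)(0.2016) - (-0.1471)(0.1091)]/D = 1.885 V
V_3 = [(0.1565)(0.1091) - (0.01319)(-0.1471)]/D = 1.916 V
V_th = V_1 - V_3 = 1.885 - 1.916 = -0.03121 V
Step 2 — R_th: zero the source — replace V1 by a short circuit (node 2 merges into node 0) — and find the resistance seen between A (node 1) and B (node 3).
Reduce the network between node 1 (A) and node 3 (B) by series/parallel combination:
  Rp1 = R1 ‖ R2 (parallel, both between nodes 0 and 1) = 1/(1/910 + 1/120) = 106 Ω
  Rp2 = R3 ‖ R4 (parallel, both between nodes 0 and 3) = 1/(1/110 + 1/22) = 18.33 Ω
  Rs1 = Rp1 + Rp2 (series, joined only at node 0) = 106 + 18.33 = 124.4 Ω
  Rp3 = R5 ‖ Rs1 (parallel, both between nodes 1 and 3) = 1/(1/6.8 + 1/124.4) = 6.447 Ω
R_th = 6.447 Ω

Final answer: V_th = -0.03121 V, R_th = 6.447 Ω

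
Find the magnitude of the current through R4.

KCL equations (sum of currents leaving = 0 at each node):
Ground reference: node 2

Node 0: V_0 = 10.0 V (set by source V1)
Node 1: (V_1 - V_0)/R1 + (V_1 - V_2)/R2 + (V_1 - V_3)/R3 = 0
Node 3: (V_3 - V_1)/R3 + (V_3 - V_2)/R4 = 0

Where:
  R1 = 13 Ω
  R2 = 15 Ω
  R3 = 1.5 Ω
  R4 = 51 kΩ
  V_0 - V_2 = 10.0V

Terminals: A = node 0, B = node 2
Nodal analysis, taking node 2 as the 0 V reference.
Source V1 fixes V_0 = 10 V.
KCL at each unknown node (sum of currents leaving = 0; resistances in Ω):
  Node 1: (V_1 - 10)/13 + (V_1 - 0)/15 + (V_1 - V_3)/1.5 = 0
  Node 3: (V_3 - V_1)/1.5 + (V_3 - 0)/51000 = 0
Collecting terms (coefficients in siemens):
  0.8103·V_1 - 0.6667·V_3 = 0.7692
  0.6667·V_3 - 0.6667·V_1 = 0
Determinant D = (0.8103)(0.6667) - (-0.6667)(-0.6667) = 0.09574
V_1 = [(0.7692)(0.6667) - (-0.6667)(0)]/D = 5.356 V
V_3 = [(0.8103)(0) - (0.7692)(-0.6667)]/D = 5.356 V
I_R4 = (V_2 - V_3)/R4 = (0 - 5.356)/51000 = -0.000105 A
|I_R4| = 0.000105 A

Final answer: |I_R4| = 0.000105 A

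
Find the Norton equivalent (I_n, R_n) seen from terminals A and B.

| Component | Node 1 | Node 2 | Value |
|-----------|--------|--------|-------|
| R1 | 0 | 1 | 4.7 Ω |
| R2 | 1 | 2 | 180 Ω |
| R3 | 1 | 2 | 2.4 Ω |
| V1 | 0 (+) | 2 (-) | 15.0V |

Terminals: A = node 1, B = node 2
Find the Thévenin equivalent first; then I_n = V_th/R_th and R_n = R_th.
Step 1 — V_th is the open-circuit voltage V_A - V_B (nothing connected across the terminals).
Nodal analysis, taking node 2 as the 0 V reference.
Source V1 fixes V_0 = 15 V.
KCL at each unknown node (sum of currents leaving = 0; resistances in Ω):
  Node 1: (V_1 - 15)/4.7 + (V_1 - 0)/180 + (V_1 - 0)/2.4 = 0
Collecting terms: 0.635 × V_1 = 3.191  =>  V_1 = 5.026 V
V_th = V_1 - V_2 = 5.026 - 0 = 5.026 V
Step 2 — R_th: zero the source — replace V1 by a short circuit (node 2 merges into node 0) — and find the resistance seen between A (node 1) and B (node 0).
Reduce the network between node 1 (A) and node 0 (B) by series/parallel combination:
  Rp1 = R1 ‖ R2 ‖ R3 (parallel, all between nodes 0 and 1) = 1/(1/4.7 + 1/180 + 1/2.4) = 1.575 Ω
R_th = 1.575 Ω
I_n = V_th/R_th = 5.026/1.575 = 3.191 A, and R_n = R_th = 1.575 Ω

Final answer: I_n = 3.191 A, R_n = 1.575 Ω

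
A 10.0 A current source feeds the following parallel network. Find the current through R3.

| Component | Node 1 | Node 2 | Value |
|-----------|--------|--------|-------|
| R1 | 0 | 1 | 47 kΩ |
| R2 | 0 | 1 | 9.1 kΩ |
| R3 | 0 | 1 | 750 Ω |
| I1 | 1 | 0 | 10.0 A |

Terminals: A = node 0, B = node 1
All resistors sit directly between nodes 0 and 1, so they are in parallel and share one voltage V; the full source current 10 A splits among them.
1/R_par = 1/47000 + 1/9100 + 1/750 = 0.001465 S  =>  R_par = 682.8 Ω
V = I × R_par = 10 × 682.8 = 6828 V
I_R3 = V/R3 = 6828/750 = 9.104 A

Final answer: 9.104 A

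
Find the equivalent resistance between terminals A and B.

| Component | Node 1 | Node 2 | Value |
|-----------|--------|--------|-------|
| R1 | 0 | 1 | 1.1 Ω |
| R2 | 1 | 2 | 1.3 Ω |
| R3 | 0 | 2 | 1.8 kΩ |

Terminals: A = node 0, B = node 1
Reduce the network between node 0 (A) and node 1 (B) by series/parallel combination:
  Rs1 = R3 + R2 (series, joined only at node 2) = 1800 + 1.3 = 1801 Ω
  Rp1 = R1 ‖ Rs1 (parallel, both between nodes 0 and 1) = 1/(1/1.1 + 1/1801) = 1.099 Ω
R_eq = 1.099 Ω

Final answer: 1.099 Ω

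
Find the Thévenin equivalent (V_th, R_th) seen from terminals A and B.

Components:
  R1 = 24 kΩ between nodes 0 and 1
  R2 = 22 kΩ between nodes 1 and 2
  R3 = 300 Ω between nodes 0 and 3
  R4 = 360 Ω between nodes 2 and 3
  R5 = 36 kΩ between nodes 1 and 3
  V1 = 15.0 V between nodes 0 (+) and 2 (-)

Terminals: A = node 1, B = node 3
Step 1 — V_th is the open-circuit voltage V_A - V_B (nothing connected across the terminals).
Nodal analysis, taking node 2 as the 0 V reference.
Source V1 fixes V_0 = 15 V.
KCL at each unknown node (sum of currents leaving = 0; resistances in Ω):
  Node 1: (V_1 - 15)/24000 + (V_1 - 0)/22000 + (V_1 - V_3)/36000 = 0
  Node 3: (V_3 - 15)/300 + (V_3 - 0)/360 + (V_3 - V_1)/36000 = 0
Collecting terms (coefficients in siemens):
  0.0001149·V_1 - 0.00002778·V_3 = 0.000625
  0.006139·V_3 - 0.00002778·V_1 = 0.05
Determinant D = (0.0001149)(0.006139) - (-0.00002778)(-0.00002778) = 0.0000007046
V_1 = [(0.000625)(0.006139) - (-0.00002778)(0.05)]/D = 7.417 V
V_3 = [(0.0001149)(0.05) - (0.000625)(-0.00002778)]/D = 8.178 V
V_th = V_1 - V_3 = 7.417 - 8.178 = -0.7616 V
Step 2 — R_th: zero the source — replace V1 by a short circuit (node 2 merges into node 0) — and find the resistance seen between A (node 1) and B (node 3).
Reduce the network between node 1 (A) and node 3 (B) by series/parallel combination:
  Rp1 = R1 ‖ R2 (parallel, both between nodes 0 and 1) = 1/(1/24000 + 1/22000) = 11480 Ω
  Rp2 = R3 ‖ R4 (parallel, both between nodes 0 and 3) = 1/(1/300 + 1/360) = 163.6 Ω
  Rs1 = Rp1 + Rp2 (series, joined only at node 0) = 11480 + 163.6 = 11640 Ω
  Rp3 = R5 ‖ Rs1 (parallel, both between nodes 1 and 3) = 1/(1/36000 + 1/11640) = 8797 Ω
R_th = 8.797 kΩ

Final answer: V_th = -0.7616 V, R_th = 8.797 kΩ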